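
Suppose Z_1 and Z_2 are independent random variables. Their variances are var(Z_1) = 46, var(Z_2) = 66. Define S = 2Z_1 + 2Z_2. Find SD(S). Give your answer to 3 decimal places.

21.166

By independence, var(S) = (2)²var(Z_1) + (2)²var(Z_2)
= (2)²·46 + (2)²·66 = 448
SD(S) = √448 ≈ 21.166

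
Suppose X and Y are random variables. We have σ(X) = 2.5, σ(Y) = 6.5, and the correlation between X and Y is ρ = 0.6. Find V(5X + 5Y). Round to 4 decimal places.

1700.0000

V(X) = (2.5)² = 6.25;  V(Y) = (6.5)² = 42.25
Cov(X,Y) = ρ·σ(X)·σ(Y) = 0.6·2.5·6.5 = 9.75
V(5X + 5Y) = (5)²·V(X) + (5)²·V(Y) + 2·(5)·(5)·Cov(X,Y)
= 25·6.25 + 25·42.25 + 50·9.75 = 1700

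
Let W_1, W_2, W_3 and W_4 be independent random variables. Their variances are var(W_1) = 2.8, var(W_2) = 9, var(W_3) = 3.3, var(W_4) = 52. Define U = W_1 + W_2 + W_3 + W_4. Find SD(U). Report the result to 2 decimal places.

8.19

By independence, var(U) = (1)²var(W_1) + (1)²var(W_2) + (1)²var(W_3) + (1)²var(W_4)
= (1)²·2.8 + (1)²·9 + (1)²·3.3 + (1)²·52 = 67.1
SD(U) = √67.1 ≈ 8.19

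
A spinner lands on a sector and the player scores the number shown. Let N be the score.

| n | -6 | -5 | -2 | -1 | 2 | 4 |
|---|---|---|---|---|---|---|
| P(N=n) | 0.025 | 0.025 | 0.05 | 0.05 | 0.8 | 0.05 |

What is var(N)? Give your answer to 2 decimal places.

3.88

E[N] = (-6)(0.025) + (-5)(0.025) + (-2)(0.05) + (-1)(0.05) + (2)(0.8) + (4)(0.05) = 1.375
E[N²] = (-6)²(0.025) + (-5)²(0.025) + (-2)²(0.05) + (-1)²(0.05) + (2)²(0.8) + (4)²(0.05) = 5.775
var(N) = E[N²] − (E[N])² = 5.775 − (1.375)² = 3.884375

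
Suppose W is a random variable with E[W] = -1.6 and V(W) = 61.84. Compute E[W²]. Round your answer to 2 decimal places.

E[W²] = V(W) + (E[W])² = 61.84 + (-1.6)² = 64.4

64.40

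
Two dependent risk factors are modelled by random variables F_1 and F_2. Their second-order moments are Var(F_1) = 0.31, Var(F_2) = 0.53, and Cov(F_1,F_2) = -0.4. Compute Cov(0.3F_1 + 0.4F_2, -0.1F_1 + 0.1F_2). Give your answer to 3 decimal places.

Cov(0.3F_1 + 0.4F_2, -0.1F_1 + 0.1F_2) = (0.3)(-0.1)Var(F_1) + (0.4)(0.1)Var(F_2) + [(0.3)(0.1) + (0.4)(-0.1)]Cov(F_1,F_2)
= -0.03·0.31 + 0.04·0.53 + -0.01·-0.4 = 0.0159

0.016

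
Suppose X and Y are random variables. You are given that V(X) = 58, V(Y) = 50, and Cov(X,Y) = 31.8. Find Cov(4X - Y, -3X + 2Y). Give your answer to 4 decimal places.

Cov(4X - Y, -3X + 2Y) = (4)(-3)V(X) + (-1)(2)V(Y) + [(4)(2) + (-1)(-3)]Cov(X,Y)
= -12·58 + -2·50 + 11·31.8 = -446.2

-446.2000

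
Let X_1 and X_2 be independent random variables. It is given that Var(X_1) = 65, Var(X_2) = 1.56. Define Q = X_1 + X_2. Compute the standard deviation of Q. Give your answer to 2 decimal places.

By independence, Var(Q) = (1)²Var(X_1) + (1)²Var(X_2)
= (1)²·65 + (1)²·1.56 = 66.56
sd(Q) = √66.56 ≈ 8.16

8.16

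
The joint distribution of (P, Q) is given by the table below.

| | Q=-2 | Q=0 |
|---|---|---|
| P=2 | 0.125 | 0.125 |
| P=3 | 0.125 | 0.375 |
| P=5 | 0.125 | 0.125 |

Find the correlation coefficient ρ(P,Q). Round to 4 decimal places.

E[P] = 3.25,  E[Q] = -0.75
E[PQ] = -2.5
cov(P,Q) = E[PQ] − E[P]E[Q] = -2.5 − (3.25)(-0.75) = -0.0625
V(P) = 1.1875,  V(Q) = 0.9375
ρ = -0.0625 / √(1.1875·0.9375) ≈ -0.0592

-0.0592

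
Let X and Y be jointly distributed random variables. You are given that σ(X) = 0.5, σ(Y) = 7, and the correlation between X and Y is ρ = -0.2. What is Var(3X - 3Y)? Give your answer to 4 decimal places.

455.8500

Var(X) = (0.5)² = 0.25;  Var(Y) = (7)² = 49
cov(X,Y) = ρ·σ(X)·σ(Y) = -0.2·0.5·7 = -0.7
Var(3X - 3Y) = (3)²·Var(X) + (-3)²·Var(Y) + 2·(3)·(-3)·cov(X,Y)
= 9·0.25 + 9·49 + -18·-0.7 = 455.85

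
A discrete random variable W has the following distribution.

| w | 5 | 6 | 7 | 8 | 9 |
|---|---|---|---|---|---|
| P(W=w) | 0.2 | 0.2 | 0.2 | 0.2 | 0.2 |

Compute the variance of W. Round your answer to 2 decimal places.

E[W] = (5)(0.2) + (6)(0.2) + (7)(0.2) + (8)(0.2) + (9)(0.2) = 7
E[W²] = (5)²(0.2) + (6)²(0.2) + (7)²(0.2) + (8)²(0.2) + (9)²(0.2) = 51
V(W) = E[W²] − (E[W])² = 51 − (7)² = 2

2.00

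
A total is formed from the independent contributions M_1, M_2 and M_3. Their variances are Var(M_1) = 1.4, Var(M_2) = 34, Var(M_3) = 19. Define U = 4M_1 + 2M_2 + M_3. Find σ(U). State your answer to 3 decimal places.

13.319

By independence, Var(U) = (4)²Var(M_1) + (2)²Var(M_2) + (1)²Var(M_3)
= (4)²·1.4 + (2)²·34 + (1)²·19 = 177.4
σ(U) = √177.4 ≈ 13.319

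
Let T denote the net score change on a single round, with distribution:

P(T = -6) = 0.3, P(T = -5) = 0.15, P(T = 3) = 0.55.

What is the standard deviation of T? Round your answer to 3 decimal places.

E[T] = (-6)(0.3) + (-5)(0.15) + (3)(0.55) = -0.9
E[T²] = (-6)²(0.3) + (-5)²(0.15) + (3)²(0.55) = 19.5
V(T) = E[T²] − (E[T])² = 19.5 − (-0.9)² = 18.69
SD(T) = √18.69 ≈ 4.323

4.323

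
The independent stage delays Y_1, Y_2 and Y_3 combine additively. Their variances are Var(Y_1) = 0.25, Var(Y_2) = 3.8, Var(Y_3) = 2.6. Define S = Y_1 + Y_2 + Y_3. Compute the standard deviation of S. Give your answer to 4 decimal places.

By independence, Var(S) = (1)²Var(Y_1) + (1)²Var(Y_2) + (1)²Var(Y_3)
= (1)²·0.25 + (1)²·3.8 + (1)²·2.6 = 6.65
SD(S) = √6.65 ≈ 2.5788

2.5788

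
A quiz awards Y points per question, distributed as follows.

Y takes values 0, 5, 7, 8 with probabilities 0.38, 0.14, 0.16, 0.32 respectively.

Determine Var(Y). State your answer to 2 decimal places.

12.64

E[Y] = (0)(0.38) + (5)(0.14) + (7)(0.16) + (8)(0.32) = 4.38
E[Y²] = (0)²(0.38) + (5)²(0.14) + (7)²(0.16) + (8)²(0.32) = 31.82
Var(Y) = E[Y²] − (E[Y])² = 31.82 − (4.38)² = 12.6356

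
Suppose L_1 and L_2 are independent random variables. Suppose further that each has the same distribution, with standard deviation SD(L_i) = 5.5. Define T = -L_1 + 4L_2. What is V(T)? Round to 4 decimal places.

514.2500

V(L_i) = (5.5)² = 30.25
By independence, V(T) = (-1)²V(L_1) + (4)²V(L_2)
= (-1)²·30.25 + (4)²·30.25 = 514.25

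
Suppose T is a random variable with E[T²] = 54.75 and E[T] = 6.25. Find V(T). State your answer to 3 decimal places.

V(T) = 54.75 − (6.25)² = 15.6875

15.688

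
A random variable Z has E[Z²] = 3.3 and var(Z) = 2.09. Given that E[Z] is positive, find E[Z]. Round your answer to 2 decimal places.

1.10

(E[Z])² = E[Z²] − var(Z) = 3.3 − 2.09 = 1.21
E[Z] = √1.21 = 1.1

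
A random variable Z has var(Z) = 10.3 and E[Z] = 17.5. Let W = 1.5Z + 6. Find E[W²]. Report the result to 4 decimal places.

E[1.5Z + 6] = 1.5·17.5 + 6 = 32.25
var(1.5Z + 6) = (1.5)²·10.3 = 23.175
E[W²] = var(W) + (E[W])² = 23.175 + (32.25)² = 1063.2375

1063.2375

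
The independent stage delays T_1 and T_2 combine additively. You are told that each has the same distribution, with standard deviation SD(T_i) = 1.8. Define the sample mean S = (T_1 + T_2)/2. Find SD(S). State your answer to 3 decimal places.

var(T_i) = (1.8)² = 3.24
By independence, var(S) = (0.5)²var(T_1) + (0.5)²var(T_2)
= (0.5)²·3.24 + (0.5)²·3.24 = 1.62
SD(S) = √1.62 ≈ 1.273

1.273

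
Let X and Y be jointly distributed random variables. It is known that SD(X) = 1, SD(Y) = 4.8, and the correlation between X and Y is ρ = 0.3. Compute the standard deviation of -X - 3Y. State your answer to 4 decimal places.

14.7309

Var(X) = (1)² = 1;  Var(Y) = (4.8)² = 23.04
Cov(X,Y) = ρ·SD(X)·SD(Y) = 0.3·1·4.8 = 1.44
Var(-X - 3Y) = (-1)²·Var(X) + (-3)²·Var(Y) + 2·(-1)·(-3)·Cov(X,Y)
= 1·1 + 9·23.04 + 6·1.44 = 217
SD(-X - 3Y) = √217 ≈ 14.7309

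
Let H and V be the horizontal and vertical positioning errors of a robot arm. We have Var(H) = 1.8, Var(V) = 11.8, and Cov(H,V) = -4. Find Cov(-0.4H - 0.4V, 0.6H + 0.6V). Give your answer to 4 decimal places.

Cov(-0.4H - 0.4V, 0.6H + 0.6V) = (-0.4)(0.6)Var(H) + (-0.4)(0.6)Var(V) + [(-0.4)(0.6) + (-0.4)(0.6)]Cov(H,V)
= -0.24·1.8 + -0.24·11.8 + -0.48·-4 = -1.344

-1.3440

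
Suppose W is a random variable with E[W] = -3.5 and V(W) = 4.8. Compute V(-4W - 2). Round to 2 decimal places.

76.80

V(-4W - 2) = (-4)²·V(W) = 16·4.8 = 76.8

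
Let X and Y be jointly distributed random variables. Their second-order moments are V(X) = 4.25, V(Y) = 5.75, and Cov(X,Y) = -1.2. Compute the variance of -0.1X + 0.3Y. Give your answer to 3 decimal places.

0.632

V(-0.1X + 0.3Y) = (-0.1)²·V(X) + (0.3)²·V(Y) + 2·(-0.1)·(0.3)·Cov(X,Y)
= 0.01·4.25 + 0.09·5.75 + -0.06·-1.2 = 0.632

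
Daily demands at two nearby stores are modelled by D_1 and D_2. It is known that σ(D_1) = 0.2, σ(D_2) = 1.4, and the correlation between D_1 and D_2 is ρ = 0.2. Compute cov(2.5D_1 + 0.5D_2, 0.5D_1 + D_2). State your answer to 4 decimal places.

V(D_1) = (0.2)² = 0.04;  V(D_2) = (1.4)² = 1.96
cov(D_1,D_2) = ρ·σ(D_1)·σ(D_2) = 0.2·0.2·1.4 = 0.056
cov(2.5D_1 + 0.5D_2, 0.5D_1 + D_2) = (2.5)(0.5)V(D_1) + (0.5)(1)V(D_2) + [(2.5)(1) + (0.5)(0.5)]cov(D_1,D_2)
= 1.25·0.04 + 0.5·1.96 + 2.75·0.056 = 1.184

1.1840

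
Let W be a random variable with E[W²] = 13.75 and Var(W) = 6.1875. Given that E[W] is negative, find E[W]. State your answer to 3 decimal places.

(E[W])² = E[W²] − Var(W) = 13.75 − 6.1875 = 7.5625
E[W] = −√7.5625 = -2.75

-2.750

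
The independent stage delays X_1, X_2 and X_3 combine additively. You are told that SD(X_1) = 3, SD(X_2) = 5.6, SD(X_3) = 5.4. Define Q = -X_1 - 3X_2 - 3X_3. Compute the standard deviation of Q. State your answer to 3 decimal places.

Var(X_1) = 9, Var(X_2) = 31.36, Var(X_3) = 29.16
By independence, Var(Q) = (-1)²Var(X_1) + (-3)²Var(X_2) + (-3)²Var(X_3)
= (-1)²·9 + (-3)²·31.36 + (-3)²·29.16 = 553.68
SD(Q) = √553.68 ≈ 23.530

23.530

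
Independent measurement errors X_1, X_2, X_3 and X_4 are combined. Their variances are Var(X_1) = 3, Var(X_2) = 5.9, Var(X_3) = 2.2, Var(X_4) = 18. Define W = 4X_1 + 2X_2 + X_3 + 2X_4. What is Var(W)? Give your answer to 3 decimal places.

145.800

By independence, Var(W) = (4)²Var(X_1) + (2)²Var(X_2) + (1)²Var(X_3) + (2)²Var(X_4)
= (4)²·3 + (2)²·5.9 + (1)²·2.2 + (2)²·18 = 145.8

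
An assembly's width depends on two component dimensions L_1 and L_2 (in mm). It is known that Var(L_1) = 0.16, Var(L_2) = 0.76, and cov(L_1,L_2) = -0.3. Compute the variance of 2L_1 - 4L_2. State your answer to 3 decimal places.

Var(2L_1 - 4L_2) = (2)²·Var(L_1) + (-4)²·Var(L_2) + 2·(2)·(-4)·cov(L_1,L_2)
= 4·0.16 + 16·0.76 + -16·-0.3 = 17.6

17.600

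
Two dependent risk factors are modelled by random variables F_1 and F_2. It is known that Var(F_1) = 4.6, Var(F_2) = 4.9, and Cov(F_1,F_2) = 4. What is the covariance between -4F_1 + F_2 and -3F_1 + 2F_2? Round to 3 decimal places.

Cov(-4F_1 + F_2, -3F_1 + 2F_2) = (-4)(-3)Var(F_1) + (1)(2)Var(F_2) + [(-4)(2) + (1)(-3)]Cov(F_1,F_2)
= 12·4.6 + 2·4.9 + -11·4 = 21

21.000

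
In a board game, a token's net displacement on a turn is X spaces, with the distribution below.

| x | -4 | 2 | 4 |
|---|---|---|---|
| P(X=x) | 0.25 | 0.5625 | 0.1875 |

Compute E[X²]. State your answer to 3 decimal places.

E[X²] = (-4)²(0.25) + (2)²(0.5625) + (4)²(0.1875) = 9.25

9.250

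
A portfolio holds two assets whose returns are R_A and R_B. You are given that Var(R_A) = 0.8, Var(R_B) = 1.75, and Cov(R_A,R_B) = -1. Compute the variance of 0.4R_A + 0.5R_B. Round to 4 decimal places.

0.1655

Var(0.4R_A + 0.5R_B) = (0.4)²·Var(R_A) + (0.5)²·Var(R_B) + 2·(0.4)·(0.5)·Cov(R_A,R_B)
= 0.16·0.8 + 0.25·1.75 + 0.4·-1 = 0.1655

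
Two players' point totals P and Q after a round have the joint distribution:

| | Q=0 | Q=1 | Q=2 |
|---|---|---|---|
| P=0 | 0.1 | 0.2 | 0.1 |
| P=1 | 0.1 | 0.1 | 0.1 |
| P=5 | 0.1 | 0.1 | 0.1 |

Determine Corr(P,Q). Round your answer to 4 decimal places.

0.0000

E[P] = 1.8,  E[Q] = 1
E[PQ] = 1.8
Cov(P,Q) = E[PQ] − E[P]E[Q] = 1.8 − (1.8)(1) = 0
Var(P) = 4.56,  Var(Q) = 0.6
ρ = 0 / √(4.56·0.6) ≈ 0.0000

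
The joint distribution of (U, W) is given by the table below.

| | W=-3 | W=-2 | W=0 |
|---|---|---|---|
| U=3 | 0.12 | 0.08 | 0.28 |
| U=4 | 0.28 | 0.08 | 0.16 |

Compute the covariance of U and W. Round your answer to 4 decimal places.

E[U] = 3.52,  E[W] = -1.52
E[UW] = -5.56
cov(U,W) = E[UW] − E[U]E[W] = -5.56 − (3.52)(-1.52) = -0.2096

-0.2096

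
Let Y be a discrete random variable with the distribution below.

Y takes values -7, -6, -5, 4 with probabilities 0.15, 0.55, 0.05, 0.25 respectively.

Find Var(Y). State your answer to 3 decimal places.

19.440

E[Y] = (-7)(0.15) + (-6)(0.55) + (-5)(0.05) + (4)(0.25) = -3.6
E[Y²] = (-7)²(0.15) + (-6)²(0.55) + (-5)²(0.05) + (4)²(0.25) = 32.4
Var(Y) = E[Y²] − (E[Y])² = 32.4 − (-3.6)² = 19.44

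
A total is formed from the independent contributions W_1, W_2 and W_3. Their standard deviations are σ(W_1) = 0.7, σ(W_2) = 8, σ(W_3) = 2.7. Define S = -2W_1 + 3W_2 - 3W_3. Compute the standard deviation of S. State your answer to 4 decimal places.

Var(W_1) = 0.49, Var(W_2) = 64, Var(W_3) = 7.29
By independence, Var(S) = (-2)²Var(W_1) + (3)²Var(W_2) + (-3)²Var(W_3)
= (-2)²·0.49 + (3)²·64 + (-3)²·7.29 = 643.57
σ(S) = √643.57 ≈ 25.3687

25.3687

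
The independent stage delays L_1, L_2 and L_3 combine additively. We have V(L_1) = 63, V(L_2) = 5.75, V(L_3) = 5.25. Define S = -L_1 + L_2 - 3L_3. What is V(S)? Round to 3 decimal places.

116.000

By independence, V(S) = (-1)²V(L_1) + (1)²V(L_2) + (-3)²V(L_3)
= (-1)²·63 + (1)²·5.75 + (-3)²·5.25 = 116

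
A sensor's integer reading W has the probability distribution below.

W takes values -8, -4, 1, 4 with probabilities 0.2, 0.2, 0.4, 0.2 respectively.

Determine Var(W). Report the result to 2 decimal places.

18.16

E[W] = (-8)(0.2) + (-4)(0.2) + (1)(0.4) + (4)(0.2) = -1.2
E[W²] = (-8)²(0.2) + (-4)²(0.2) + (1)²(0.4) + (4)²(0.2) = 19.6
Var(W) = E[W²] − (E[W])² = 19.6 − (-1.2)² = 18.16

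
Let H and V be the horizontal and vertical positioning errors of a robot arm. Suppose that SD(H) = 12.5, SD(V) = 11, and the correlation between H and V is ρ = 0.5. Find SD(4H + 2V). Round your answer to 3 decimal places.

63.906

var(H) = (12.5)² = 156.25;  var(V) = (11)² = 121
Cov(H,V) = ρ·SD(H)·SD(V) = 0.5·12.5·11 = 68.75
var(4H + 2V) = (4)²·var(H) + (2)²·var(V) + 2·(4)·(2)·Cov(H,V)
= 16·156.25 + 4·121 + 16·68.75 = 4084
SD(4H + 2V) = √4084 ≈ 63.906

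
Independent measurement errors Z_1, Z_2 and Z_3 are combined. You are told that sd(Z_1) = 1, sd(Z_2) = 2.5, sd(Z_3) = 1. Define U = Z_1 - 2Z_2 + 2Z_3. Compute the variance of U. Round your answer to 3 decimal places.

30.000

Var(Z_1) = 1, Var(Z_2) = 6.25, Var(Z_3) = 1
By independence, Var(U) = (1)²Var(Z_1) + (-2)²Var(Z_2) + (2)²Var(Z_3)
= (1)²·1 + (-2)²·6.25 + (2)²·1 = 30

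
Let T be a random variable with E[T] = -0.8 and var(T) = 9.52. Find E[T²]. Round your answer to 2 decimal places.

E[T²] = var(T) + (E[T])² = 9.52 + (-0.8)² = 10.16

10.16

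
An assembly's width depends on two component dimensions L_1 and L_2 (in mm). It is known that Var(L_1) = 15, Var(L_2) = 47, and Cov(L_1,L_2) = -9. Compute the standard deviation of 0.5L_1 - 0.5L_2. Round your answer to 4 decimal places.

4.4721

Var(0.5L_1 - 0.5L_2) = (0.5)²·Var(L_1) + (-0.5)²·Var(L_2) + 2·(0.5)·(-0.5)·Cov(L_1,L_2)
= 0.25·15 + 0.25·47 + -0.5·-9 = 20
σ(0.5L_1 - 0.5L_2) = √20 ≈ 4.4721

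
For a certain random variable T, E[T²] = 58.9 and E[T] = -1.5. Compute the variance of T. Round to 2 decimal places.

var(T) = 58.9 − (-1.5)² = 56.65

56.65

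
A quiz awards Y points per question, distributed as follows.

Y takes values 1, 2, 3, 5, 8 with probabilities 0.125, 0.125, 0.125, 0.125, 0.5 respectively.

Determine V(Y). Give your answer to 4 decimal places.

7.9844

E[Y] = (1)(0.125) + (2)(0.125) + (3)(0.125) + (5)(0.125) + (8)(0.5) = 5.375
E[Y²] = (1)²(0.125) + (2)²(0.125) + (3)²(0.125) + (5)²(0.125) + (8)²(0.5) = 36.875
V(Y) = E[Y²] − (E[Y])² = 36.875 − (5.375)² = 7.984375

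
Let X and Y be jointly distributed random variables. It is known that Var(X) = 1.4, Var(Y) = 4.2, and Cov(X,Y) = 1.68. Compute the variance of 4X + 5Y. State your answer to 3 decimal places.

Var(4X + 5Y) = (4)²·Var(X) + (5)²·Var(Y) + 2·(4)·(5)·Cov(X,Y)
= 16·1.4 + 25·4.2 + 40·1.68 = 194.6

194.600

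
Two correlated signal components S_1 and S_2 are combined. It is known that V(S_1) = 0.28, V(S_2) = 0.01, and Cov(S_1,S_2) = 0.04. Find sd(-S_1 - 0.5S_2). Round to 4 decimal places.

V(-S_1 - 0.5S_2) = (-1)²·V(S_1) + (-0.5)²·V(S_2) + 2·(-1)·(-0.5)·Cov(S_1,S_2)
= 1·0.28 + 0.25·0.01 + 1·0.04 = 0.3225
sd(-S_1 - 0.5S_2) = √0.3225 ≈ 0.5679

0.5679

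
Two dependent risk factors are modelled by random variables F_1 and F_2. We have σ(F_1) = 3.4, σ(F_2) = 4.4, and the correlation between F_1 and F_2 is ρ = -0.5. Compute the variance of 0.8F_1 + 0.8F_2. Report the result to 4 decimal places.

10.2144

Var(F_1) = (3.4)² = 11.56;  Var(F_2) = (4.4)² = 19.36
cov(F_1,F_2) = ρ·σ(F_1)·σ(F_2) = -0.5·3.4·4.4 = -7.48
Var(0.8F_1 + 0.8F_2) = (0.8)²·Var(F_1) + (0.8)²·Var(F_2) + 2·(0.8)·(0.8)·cov(F_1,F_2)
= 0.64·11.56 + 0.64·19.36 + 1.28·-7.48 = 10.2144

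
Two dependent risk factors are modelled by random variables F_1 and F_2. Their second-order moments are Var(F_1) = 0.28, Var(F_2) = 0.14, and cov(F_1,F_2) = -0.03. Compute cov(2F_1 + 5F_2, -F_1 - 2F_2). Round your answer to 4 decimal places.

-1.6900

cov(2F_1 + 5F_2, -F_1 - 2F_2) = (2)(-1)Var(F_1) + (5)(-2)Var(F_2) + [(2)(-2) + (5)(-1)]cov(F_1,F_2)
= -2·0.28 + -10·0.14 + -9·-0.03 = -1.69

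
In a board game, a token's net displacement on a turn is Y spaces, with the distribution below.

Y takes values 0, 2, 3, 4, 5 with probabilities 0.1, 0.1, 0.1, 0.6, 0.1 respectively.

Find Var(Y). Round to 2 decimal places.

E[Y] = (0)(0.1) + (2)(0.1) + (3)(0.1) + (4)(0.6) + (5)(0.1) = 3.4
E[Y²] = (0)²(0.1) + (2)²(0.1) + (3)²(0.1) + (4)²(0.6) + (5)²(0.1) = 13.4
Var(Y) = E[Y²] − (E[Y])² = 13.4 − (3.4)² = 1.84

1.84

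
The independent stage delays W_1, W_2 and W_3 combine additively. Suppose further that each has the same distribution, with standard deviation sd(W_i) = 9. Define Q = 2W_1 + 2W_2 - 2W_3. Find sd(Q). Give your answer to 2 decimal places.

var(W_i) = (9)² = 81
By independence, var(Q) = (2)²var(W_1) + (2)²var(W_2) + (-2)²var(W_3)
= (2)²·81 + (2)²·81 + (-2)²·81 = 972
sd(Q) = √972 ≈ 31.18

31.18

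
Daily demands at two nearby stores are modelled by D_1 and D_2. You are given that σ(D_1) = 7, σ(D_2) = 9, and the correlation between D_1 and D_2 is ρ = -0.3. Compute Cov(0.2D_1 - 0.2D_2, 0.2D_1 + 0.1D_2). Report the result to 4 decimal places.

0.7180

var(D_1) = (7)² = 49;  var(D_2) = (9)² = 81
Cov(D_1,D_2) = ρ·σ(D_1)·σ(D_2) = -0.3·7·9 = -18.9
Cov(0.2D_1 - 0.2D_2, 0.2D_1 + 0.1D_2) = (0.2)(0.2)var(D_1) + (-0.2)(0.1)var(D_2) + [(0.2)(0.1) + (-0.2)(0.2)]Cov(D_1,D_2)
= 0.04·49 + -0.02·81 + -0.02·-18.9 = 0.718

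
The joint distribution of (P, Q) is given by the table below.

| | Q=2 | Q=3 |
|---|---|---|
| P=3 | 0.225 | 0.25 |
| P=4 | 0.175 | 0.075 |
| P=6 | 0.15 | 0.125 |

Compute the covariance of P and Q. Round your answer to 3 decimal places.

-0.034

E[P] = 4.075,  E[Q] = 2.45
E[PQ] = 9.95
cov(P,Q) = E[PQ] − E[P]E[Q] = 9.95 − (4.075)(2.45) = -0.03375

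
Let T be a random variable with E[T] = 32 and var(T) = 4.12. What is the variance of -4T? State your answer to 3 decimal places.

65.920

var(-4T) = (-4)²·var(T) = 16·4.12 = 65.92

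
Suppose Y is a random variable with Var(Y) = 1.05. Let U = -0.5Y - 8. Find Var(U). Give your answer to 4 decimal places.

0.2625

Var(-0.5Y - 8) = (-0.5)²·Var(Y) = 0.25·1.05 = 0.2625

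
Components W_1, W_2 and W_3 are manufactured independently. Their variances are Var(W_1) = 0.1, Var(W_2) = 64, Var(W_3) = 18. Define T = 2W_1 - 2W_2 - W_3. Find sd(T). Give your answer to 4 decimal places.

16.5650

By independence, Var(T) = (2)²Var(W_1) + (-2)²Var(W_2) + (-1)²Var(W_3)
= (2)²·0.1 + (-2)²·64 + (-1)²·18 = 274.4
sd(T) = √274.4 ≈ 16.5650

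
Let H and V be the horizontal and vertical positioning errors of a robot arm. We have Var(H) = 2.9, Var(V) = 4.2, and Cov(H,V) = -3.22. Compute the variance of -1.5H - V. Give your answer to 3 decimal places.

1.065

Var(-1.5H - V) = (-1.5)²·Var(H) + (-1)²·Var(V) + 2·(-1.5)·(-1)·Cov(H,V)
= 2.25·2.9 + 1·4.2 + 3·-3.22 = 1.065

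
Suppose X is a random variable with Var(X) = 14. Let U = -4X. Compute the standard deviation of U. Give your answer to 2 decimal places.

Var(-4X) = (-4)²·14 = 224
SD(U) = √224 ≈ 14.97

14.97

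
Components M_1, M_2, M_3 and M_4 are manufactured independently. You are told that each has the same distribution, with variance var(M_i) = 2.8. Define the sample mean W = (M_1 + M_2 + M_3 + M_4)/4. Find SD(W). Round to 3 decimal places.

0.837

By independence, var(W) = (0.25)²var(M_1) + (0.25)²var(M_2) + (0.25)²var(M_3) + (0.25)²var(M_4)
= (0.25)²·2.8 + (0.25)²·2.8 + (0.25)²·2.8 + (0.25)²·2.8 = 0.7
SD(W) = √0.7 ≈ 0.837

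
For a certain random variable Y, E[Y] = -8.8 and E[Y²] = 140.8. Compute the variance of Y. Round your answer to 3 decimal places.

63.360

Var(Y) = 140.8 − (-8.8)² = 63.36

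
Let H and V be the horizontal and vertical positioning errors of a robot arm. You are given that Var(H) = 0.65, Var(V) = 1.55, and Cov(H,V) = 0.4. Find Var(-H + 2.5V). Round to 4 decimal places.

Var(-H + 2.5V) = (-1)²·Var(H) + (2.5)²·Var(V) + 2·(-1)·(2.5)·Cov(H,V)
= 1·0.65 + 6.25·1.55 + -5·0.4 = 8.3375

8.3375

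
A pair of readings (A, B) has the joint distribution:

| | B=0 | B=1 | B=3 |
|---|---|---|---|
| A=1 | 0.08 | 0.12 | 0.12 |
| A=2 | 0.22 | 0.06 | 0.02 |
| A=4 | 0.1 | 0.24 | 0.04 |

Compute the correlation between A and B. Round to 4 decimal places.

E[A] = 2.44,  E[B] = 0.96
E[AB] = 2.16
Cov(A,B) = E[AB] − E[A]E[B] = 2.16 − (2.44)(0.96) = -0.1824
V(A) = 1.6464,  V(B) = 1.1184
ρ = -0.1824 / √(1.6464·1.1184) ≈ -0.1344

-0.1344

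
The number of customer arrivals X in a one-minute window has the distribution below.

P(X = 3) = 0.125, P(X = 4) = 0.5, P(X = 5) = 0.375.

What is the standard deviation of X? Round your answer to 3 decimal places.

0.661

E[X] = (3)(0.125) + (4)(0.5) + (5)(0.375) = 4.25
E[X²] = (3)²(0.125) + (4)²(0.5) + (5)²(0.375) = 18.5
Var(X) = E[X²] − (E[X])² = 18.5 − (4.25)² = 0.4375
SD(X) = √0.4375 ≈ 0.661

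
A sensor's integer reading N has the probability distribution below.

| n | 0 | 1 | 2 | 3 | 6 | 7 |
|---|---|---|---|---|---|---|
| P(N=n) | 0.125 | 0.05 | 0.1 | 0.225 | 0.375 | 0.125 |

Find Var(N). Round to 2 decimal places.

E[N] = (0)(0.125) + (1)(0.05) + (2)(0.1) + (3)(0.225) + (6)(0.375) + (7)(0.125) = 4.05
E[N²] = (0)²(0.125) + (1)²(0.05) + (2)²(0.1) + (3)²(0.225) + (6)²(0.375) + (7)²(0.125) = 22.1
Var(N) = E[N²] − (E[N])² = 22.1 − (4.05)² = 5.6975

5.70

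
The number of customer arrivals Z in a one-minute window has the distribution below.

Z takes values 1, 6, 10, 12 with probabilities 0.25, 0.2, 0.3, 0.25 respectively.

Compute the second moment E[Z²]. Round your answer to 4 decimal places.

E[Z²] = (1)²(0.25) + (6)²(0.2) + (10)²(0.3) + (12)²(0.25) = 73.45

73.4500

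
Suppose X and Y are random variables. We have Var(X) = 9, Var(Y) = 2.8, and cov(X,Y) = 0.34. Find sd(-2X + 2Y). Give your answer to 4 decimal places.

Var(-2X + 2Y) = (-2)²·Var(X) + (2)²·Var(Y) + 2·(-2)·(2)·cov(X,Y)
= 4·9 + 4·2.8 + -8·0.34 = 44.48
sd(-2X + 2Y) = √44.48 ≈ 6.6693

6.6693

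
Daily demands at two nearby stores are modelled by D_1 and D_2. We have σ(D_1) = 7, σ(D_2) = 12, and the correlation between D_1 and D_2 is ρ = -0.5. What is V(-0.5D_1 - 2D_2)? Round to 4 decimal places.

504.2500

V(D_1) = (7)² = 49;  V(D_2) = (12)² = 144
cov(D_1,D_2) = ρ·σ(D_1)·σ(D_2) = -0.5·7·12 = -42
V(-0.5D_1 - 2D_2) = (-0.5)²·V(D_1) + (-2)²·V(D_2) + 2·(-0.5)·(-2)·cov(D_1,D_2)
= 0.25·49 + 4·144 + 2·-42 = 504.25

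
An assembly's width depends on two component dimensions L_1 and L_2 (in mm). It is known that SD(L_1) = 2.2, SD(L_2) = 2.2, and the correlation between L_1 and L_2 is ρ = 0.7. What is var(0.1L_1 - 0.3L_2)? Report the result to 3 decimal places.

0.281

var(L_1) = (2.2)² = 4.84;  var(L_2) = (2.2)² = 4.84
Cov(L_1,L_2) = ρ·SD(L_1)·SD(L_2) = 0.7·2.2·2.2 = 3.388
var(0.1L_1 - 0.3L_2) = (0.1)²·var(L_1) + (-0.3)²·var(L_2) + 2·(0.1)·(-0.3)·Cov(L_1,L_2)
= 0.01·4.84 + 0.09·4.84 + -0.06·3.388 = 0.28072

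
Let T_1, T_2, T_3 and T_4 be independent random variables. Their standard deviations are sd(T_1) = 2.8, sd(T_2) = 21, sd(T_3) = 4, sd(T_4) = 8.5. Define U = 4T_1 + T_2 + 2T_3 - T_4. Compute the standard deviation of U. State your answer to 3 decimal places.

Var(T_1) = 7.84, Var(T_2) = 441, Var(T_3) = 16, Var(T_4) = 72.25
By independence, Var(U) = (4)²Var(T_1) + (1)²Var(T_2) + (2)²Var(T_3) + (-1)²Var(T_4)
= (4)²·7.84 + (1)²·441 + (2)²·16 + (-1)²·72.25 = 702.69
sd(U) = √702.69 ≈ 26.508

26.508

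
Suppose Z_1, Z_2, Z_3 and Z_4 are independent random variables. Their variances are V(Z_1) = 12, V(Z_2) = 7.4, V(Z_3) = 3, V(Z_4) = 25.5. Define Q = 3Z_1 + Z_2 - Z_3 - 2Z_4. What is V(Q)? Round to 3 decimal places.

By independence, V(Q) = (3)²V(Z_1) + (1)²V(Z_2) + (-1)²V(Z_3) + (-2)²V(Z_4)
= (3)²·12 + (1)²·7.4 + (-1)²·3 + (-2)²·25.5 = 220.4

220.400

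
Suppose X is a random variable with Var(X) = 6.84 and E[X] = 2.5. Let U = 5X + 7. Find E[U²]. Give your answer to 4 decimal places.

551.2500

E[5X + 7] = 5·2.5 + 7 = 19.5
Var(5X + 7) = (5)²·6.84 = 171
E[U²] = Var(U) + (E[U])² = 171 + (19.5)² = 551.25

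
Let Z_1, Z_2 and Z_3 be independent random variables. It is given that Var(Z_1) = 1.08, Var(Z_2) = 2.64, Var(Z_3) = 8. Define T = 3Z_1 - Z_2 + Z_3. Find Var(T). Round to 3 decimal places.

By independence, Var(T) = (3)²Var(Z_1) + (-1)²Var(Z_2) + (1)²Var(Z_3)
= (3)²·1.08 + (-1)²·2.64 + (1)²·8 = 20.36

20.360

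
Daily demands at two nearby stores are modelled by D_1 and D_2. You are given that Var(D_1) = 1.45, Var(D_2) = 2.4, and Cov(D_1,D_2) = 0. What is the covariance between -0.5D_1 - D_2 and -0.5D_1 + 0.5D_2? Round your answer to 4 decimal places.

-0.8375

Cov(-0.5D_1 - D_2, -0.5D_1 + 0.5D_2) = (-0.5)(-0.5)Var(D_1) + (-1)(0.5)Var(D_2) + [(-0.5)(0.5) + (-1)(-0.5)]Cov(D_1,D_2)
= 0.25·1.45 + -0.5·2.4 + 0.25·0 = -0.8375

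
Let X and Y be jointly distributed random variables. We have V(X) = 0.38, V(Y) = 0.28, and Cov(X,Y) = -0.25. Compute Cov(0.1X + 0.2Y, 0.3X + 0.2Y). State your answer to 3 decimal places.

0.003

Cov(0.1X + 0.2Y, 0.3X + 0.2Y) = (0.1)(0.3)V(X) + (0.2)(0.2)V(Y) + [(0.1)(0.2) + (0.2)(0.3)]Cov(X,Y)
= 0.03·0.38 + 0.04·0.28 + 0.08·-0.25 = 0.0026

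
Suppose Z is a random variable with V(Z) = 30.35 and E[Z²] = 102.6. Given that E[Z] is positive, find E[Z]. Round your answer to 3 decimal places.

8.500

(E[Z])² = E[Z²] − V(Z) = 102.6 − 30.35 = 72.25
E[Z] = √72.25 = 8.5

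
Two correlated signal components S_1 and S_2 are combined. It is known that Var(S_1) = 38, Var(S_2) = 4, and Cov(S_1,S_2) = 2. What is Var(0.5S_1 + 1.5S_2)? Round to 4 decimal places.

Var(0.5S_1 + 1.5S_2) = (0.5)²·Var(S_1) + (1.5)²·Var(S_2) + 2·(0.5)·(1.5)·Cov(S_1,S_2)
= 0.25·38 + 2.25·4 + 1.5·2 = 21.5

21.5000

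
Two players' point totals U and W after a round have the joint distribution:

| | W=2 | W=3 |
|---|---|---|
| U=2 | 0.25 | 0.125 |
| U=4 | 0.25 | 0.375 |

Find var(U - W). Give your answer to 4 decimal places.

0.9375

E[U] = 3.25,  E[W] = 2.5,  E[UW] = 8.25
var(U) = 11.5 − (3.25)² = 0.9375;  var(W) = 6.5 − (2.5)² = 0.25
Cov(U,W) = 8.25 − (3.25)(2.5) = 0.125
var(U - W) = (1)²·0.9375 + (-1)²·0.25 + 2·(1)·(-1)·0.125 = 0.9375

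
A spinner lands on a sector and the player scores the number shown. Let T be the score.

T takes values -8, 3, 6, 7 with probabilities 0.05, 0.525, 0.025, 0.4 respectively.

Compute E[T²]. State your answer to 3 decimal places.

28.425

E[T²] = (-8)²(0.05) + (3)²(0.525) + (6)²(0.025) + (7)²(0.4) = 28.425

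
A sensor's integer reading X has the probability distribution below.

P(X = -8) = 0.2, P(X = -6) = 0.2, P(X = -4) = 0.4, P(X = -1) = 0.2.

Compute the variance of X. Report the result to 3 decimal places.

E[X] = (-8)(0.2) + (-6)(0.2) + (-4)(0.4) + (-1)(0.2) = -4.6
E[X²] = (-8)²(0.2) + (-6)²(0.2) + (-4)²(0.4) + (-1)²(0.2) = 26.6
var(X) = E[X²] − (E[X])² = 26.6 − (-4.6)² = 5.44

5.440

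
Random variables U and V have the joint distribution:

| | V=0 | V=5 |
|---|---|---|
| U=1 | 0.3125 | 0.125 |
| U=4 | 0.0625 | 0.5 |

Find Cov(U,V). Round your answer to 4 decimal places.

E[U] = 2.6875,  E[V] = 3.125
E[UV] = 10.625
Cov(U,V) = E[UV] − E[U]E[V] = 10.625 − (2.6875)(3.125) = 2.2265625

2.2266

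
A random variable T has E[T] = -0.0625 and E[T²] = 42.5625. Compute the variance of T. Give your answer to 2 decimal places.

var(T) = 42.5625 − (-0.0625)² = 42.55859375

42.56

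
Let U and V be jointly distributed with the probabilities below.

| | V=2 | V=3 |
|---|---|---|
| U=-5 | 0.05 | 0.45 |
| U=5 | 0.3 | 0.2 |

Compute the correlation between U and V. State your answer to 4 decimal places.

-0.5241

E[U] = 0,  E[V] = 2.65
E[UV] = -1.25
Cov(U,V) = E[UV] − E[U]E[V] = -1.25 − (0)(2.65) = -1.25
Var(U) = 25,  Var(V) = 0.2275
ρ = -1.25 / √(25·0.2275) ≈ -0.5241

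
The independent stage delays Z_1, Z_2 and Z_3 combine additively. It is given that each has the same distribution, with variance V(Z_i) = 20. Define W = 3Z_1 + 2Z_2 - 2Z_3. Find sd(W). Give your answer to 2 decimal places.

18.44

By independence, V(W) = (3)²V(Z_1) + (2)²V(Z_2) + (-2)²V(Z_3)
= (3)²·20 + (2)²·20 + (-2)²·20 = 340
sd(W) = √340 ≈ 18.44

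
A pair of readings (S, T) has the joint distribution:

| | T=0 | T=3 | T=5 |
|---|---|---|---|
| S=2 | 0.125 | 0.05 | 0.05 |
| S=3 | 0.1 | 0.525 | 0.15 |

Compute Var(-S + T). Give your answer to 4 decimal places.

E[S] = 2.775,  E[T] = 2.725,  E[ST] = 7.775
Var(S) = 7.875 − (2.775)² = 0.174375;  Var(T) = 10.175 − (2.725)² = 2.749375
cov(S,T) = 7.775 − (2.775)(2.725) = 0.213125
Var(-S + T) = (-1)²·0.174375 + (1)²·2.749375 + 2·(-1)·(1)·0.213125 = 2.4975

2.4975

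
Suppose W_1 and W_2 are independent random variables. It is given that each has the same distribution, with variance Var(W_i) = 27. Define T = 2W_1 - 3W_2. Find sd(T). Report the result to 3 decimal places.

By independence, Var(T) = (2)²Var(W_1) + (-3)²Var(W_2)
= (2)²·27 + (-3)²·27 = 351
sd(T) = √351 ≈ 18.735

18.735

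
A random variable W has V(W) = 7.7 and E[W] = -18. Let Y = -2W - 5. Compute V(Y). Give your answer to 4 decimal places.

30.8000

V(-2W - 5) = (-2)²·V(W) = 4·7.7 = 30.8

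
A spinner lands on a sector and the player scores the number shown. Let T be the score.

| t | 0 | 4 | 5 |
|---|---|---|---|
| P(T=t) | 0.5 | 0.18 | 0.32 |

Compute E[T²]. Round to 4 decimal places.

E[T²] = (0)²(0.5) + (4)²(0.18) + (5)²(0.32) = 10.88

10.8800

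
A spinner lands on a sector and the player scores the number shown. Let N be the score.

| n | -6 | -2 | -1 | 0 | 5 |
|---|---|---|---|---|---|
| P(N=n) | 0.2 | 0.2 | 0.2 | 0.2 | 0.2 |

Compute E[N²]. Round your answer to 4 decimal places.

E[N²] = (-6)²(0.2) + (-2)²(0.2) + (-1)²(0.2) + (0)²(0.2) + (5)²(0.2) = 13.2

13.2000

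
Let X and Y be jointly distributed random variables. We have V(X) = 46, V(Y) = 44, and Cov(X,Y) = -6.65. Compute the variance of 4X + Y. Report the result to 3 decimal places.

V(4X + Y) = (4)²·V(X) + (1)²·V(Y) + 2·(4)·(1)·Cov(X,Y)
= 16·46 + 1·44 + 8·-6.65 = 726.8

726.800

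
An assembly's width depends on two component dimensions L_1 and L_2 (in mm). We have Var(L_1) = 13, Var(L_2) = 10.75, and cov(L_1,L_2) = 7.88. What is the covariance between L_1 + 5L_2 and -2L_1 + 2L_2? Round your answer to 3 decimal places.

cov(L_1 + 5L_2, -2L_1 + 2L_2) = (1)(-2)Var(L_1) + (5)(2)Var(L_2) + [(1)(2) + (5)(-2)]cov(L_1,L_2)
= -2·13 + 10·10.75 + -8·7.88 = 18.46

18.460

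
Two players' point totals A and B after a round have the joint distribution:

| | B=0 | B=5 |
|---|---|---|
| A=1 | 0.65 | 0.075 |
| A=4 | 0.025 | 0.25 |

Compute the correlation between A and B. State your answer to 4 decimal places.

0.7680

E[A] = 1.825,  E[B] = 1.625
E[AB] = 5.375
Cov(A,B) = E[AB] − E[A]E[B] = 5.375 − (1.825)(1.625) = 2.409375
V(A) = 1.794375,  V(B) = 5.484375
ρ = 2.409375 / √(1.794375·5.484375) ≈ 0.7680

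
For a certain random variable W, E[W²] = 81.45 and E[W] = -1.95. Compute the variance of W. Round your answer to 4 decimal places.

77.6475

V(W) = 81.45 − (-1.95)² = 77.6475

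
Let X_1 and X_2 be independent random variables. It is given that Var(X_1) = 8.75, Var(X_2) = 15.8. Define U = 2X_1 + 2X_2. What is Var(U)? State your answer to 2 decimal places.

By independence, Var(U) = (2)²Var(X_1) + (2)²Var(X_2)
= (2)²·8.75 + (2)²·15.8 = 98.2

98.20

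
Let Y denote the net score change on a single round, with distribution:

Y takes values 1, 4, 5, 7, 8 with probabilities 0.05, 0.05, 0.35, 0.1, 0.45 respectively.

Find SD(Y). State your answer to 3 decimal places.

1.900

E[Y] = (1)(0.05) + (4)(0.05) + (5)(0.35) + (7)(0.1) + (8)(0.45) = 6.3
E[Y²] = (1)²(0.05) + (4)²(0.05) + (5)²(0.35) + (7)²(0.1) + (8)²(0.45) = 43.3
var(Y) = E[Y²] − (E[Y])² = 43.3 − (6.3)² = 3.61
SD(Y) = √3.61 ≈ 1.900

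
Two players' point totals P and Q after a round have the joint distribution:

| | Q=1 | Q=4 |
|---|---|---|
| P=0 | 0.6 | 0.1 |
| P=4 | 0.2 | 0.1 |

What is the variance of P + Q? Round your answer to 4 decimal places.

E[P] = 1.2,  E[Q] = 1.6,  E[PQ] = 2.4
Var(P) = 4.8 − (1.2)² = 3.36;  Var(Q) = 4 − (1.6)² = 1.44
Cov(P,Q) = 2.4 − (1.2)(1.6) = 0.48
Var(P + Q) = (1)²·3.36 + (1)²·1.44 + 2·(1)·(1)·0.48 = 5.76

5.7600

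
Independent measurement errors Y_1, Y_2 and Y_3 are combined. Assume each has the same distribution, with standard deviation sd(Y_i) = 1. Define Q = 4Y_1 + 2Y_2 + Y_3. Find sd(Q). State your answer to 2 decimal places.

4.58

V(Y_i) = (1)² = 1
By independence, V(Q) = (4)²V(Y_1) + (2)²V(Y_2) + (1)²V(Y_3)
= (4)²·1 + (2)²·1 + (1)²·1 = 21
sd(Q) = √21 ≈ 4.58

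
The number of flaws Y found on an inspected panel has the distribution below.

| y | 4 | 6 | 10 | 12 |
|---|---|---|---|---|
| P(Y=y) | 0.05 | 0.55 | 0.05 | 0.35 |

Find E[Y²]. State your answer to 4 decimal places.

76.0000

E[Y²] = (4)²(0.05) + (6)²(0.55) + (10)²(0.05) + (12)²(0.35) = 76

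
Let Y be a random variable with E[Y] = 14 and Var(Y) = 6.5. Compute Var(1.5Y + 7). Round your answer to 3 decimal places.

14.625

Var(1.5Y + 7) = (1.5)²·Var(Y) = 2.25·6.5 = 14.625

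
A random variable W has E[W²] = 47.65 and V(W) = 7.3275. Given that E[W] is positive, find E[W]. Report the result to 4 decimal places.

6.3500

(E[W])² = E[W²] − V(W) = 47.65 − 7.3275 = 40.3225
E[W] = √40.3225 = 6.35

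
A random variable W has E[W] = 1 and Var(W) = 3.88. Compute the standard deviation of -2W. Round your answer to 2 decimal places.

Var(-2W) = (-2)²·3.88 = 15.52
σ(-2W) = √15.52 ≈ 3.94

3.94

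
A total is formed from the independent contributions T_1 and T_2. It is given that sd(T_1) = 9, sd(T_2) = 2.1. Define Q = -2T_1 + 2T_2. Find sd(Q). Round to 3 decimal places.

Var(T_1) = 81, Var(T_2) = 4.41
By independence, Var(Q) = (-2)²Var(T_1) + (2)²Var(T_2)
= (-2)²·81 + (2)²·4.41 = 341.64
sd(Q) = √341.64 ≈ 18.484

18.484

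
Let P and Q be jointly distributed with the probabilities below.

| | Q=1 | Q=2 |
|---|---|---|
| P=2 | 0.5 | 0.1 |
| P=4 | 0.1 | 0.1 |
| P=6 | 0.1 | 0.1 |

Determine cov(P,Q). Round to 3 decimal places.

0.240

E[P] = 3.2,  E[Q] = 1.3
E[PQ] = 4.4
cov(P,Q) = E[PQ] − E[P]E[Q] = 4.4 − (3.2)(1.3) = 0.24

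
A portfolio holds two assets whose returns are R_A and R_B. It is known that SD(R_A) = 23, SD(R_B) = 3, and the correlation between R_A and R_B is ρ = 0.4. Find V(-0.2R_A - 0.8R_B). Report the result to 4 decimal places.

35.7520

V(R_A) = (23)² = 529;  V(R_B) = (3)² = 9
cov(R_A,R_B) = ρ·SD(R_A)·SD(R_B) = 0.4·23·3 = 27.6
V(-0.2R_A - 0.8R_B) = (-0.2)²·V(R_A) + (-0.8)²·V(R_B) + 2·(-0.2)·(-0.8)·cov(R_A,R_B)
= 0.04·529 + 0.64·9 + 0.32·27.6 = 35.752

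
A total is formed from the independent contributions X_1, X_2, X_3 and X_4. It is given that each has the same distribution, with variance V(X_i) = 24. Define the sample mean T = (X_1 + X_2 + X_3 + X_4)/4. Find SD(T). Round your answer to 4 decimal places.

By independence, V(T) = (0.25)²V(X_1) + (0.25)²V(X_2) + (0.25)²V(X_3) + (0.25)²V(X_4)
= (0.25)²·24 + (0.25)²·24 + (0.25)²·24 + (0.25)²·24 = 6
SD(T) = √6 ≈ 2.4495

2.4495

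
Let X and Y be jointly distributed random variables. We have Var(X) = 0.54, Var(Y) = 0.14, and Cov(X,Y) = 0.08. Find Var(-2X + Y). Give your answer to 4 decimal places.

1.9800

Var(-2X + Y) = (-2)²·Var(X) + (1)²·Var(Y) + 2·(-2)·(1)·Cov(X,Y)
= 4·0.54 + 1·0.14 + -4·0.08 = 1.98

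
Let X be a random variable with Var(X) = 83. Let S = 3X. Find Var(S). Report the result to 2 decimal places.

747.00

Var(3X) = (3)²·Var(X) = 9·83 = 747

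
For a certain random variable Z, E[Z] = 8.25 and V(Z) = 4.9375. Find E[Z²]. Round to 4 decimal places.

73.0000

E[Z²] = V(Z) + (E[Z])² = 4.9375 + (8.25)² = 73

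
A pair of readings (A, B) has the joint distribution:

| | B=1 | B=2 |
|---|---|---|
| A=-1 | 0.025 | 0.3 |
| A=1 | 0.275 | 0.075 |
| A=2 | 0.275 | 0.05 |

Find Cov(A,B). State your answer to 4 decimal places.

E[A] = 0.675,  E[B] = 1.425
E[AB] = 0.55
Cov(A,B) = E[AB] − E[A]E[B] = 0.55 − (0.675)(1.425) = -0.411875

-0.4119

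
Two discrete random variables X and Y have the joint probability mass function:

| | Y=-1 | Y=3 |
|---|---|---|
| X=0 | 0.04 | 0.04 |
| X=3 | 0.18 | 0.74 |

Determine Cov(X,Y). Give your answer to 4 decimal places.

E[X] = 2.76,  E[Y] = 2.12
E[XY] = 6.12
Cov(X,Y) = E[XY] − E[X]E[Y] = 6.12 − (2.76)(2.12) = 0.2688

0.2688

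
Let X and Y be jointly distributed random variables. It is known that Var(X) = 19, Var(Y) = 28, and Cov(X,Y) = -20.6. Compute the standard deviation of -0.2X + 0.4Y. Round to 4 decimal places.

Var(-0.2X + 0.4Y) = (-0.2)²·Var(X) + (0.4)²·Var(Y) + 2·(-0.2)·(0.4)·Cov(X,Y)
= 0.04·19 + 0.16·28 + -0.16·-20.6 = 8.536
SD(-0.2X + 0.4Y) = √8.536 ≈ 2.9216

2.9216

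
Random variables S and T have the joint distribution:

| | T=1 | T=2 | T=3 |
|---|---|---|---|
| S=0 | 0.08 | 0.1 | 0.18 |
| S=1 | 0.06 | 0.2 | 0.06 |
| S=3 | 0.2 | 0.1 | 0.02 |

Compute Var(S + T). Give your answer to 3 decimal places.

E[S] = 1.28,  E[T] = 1.92,  E[ST] = 2.02
Var(S) = 3.2 − (1.28)² = 1.5616;  Var(T) = 4.28 − (1.92)² = 0.5936
Cov(S,T) = 2.02 − (1.28)(1.92) = -0.4376
Var(S + T) = (1)²·1.5616 + (1)²·0.5936 + 2·(1)·(1)·-0.4376 = 1.28

1.280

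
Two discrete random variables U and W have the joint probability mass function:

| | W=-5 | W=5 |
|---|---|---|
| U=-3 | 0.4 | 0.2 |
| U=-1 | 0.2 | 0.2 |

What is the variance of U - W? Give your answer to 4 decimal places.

E[U] = -2.2,  E[W] = -1,  E[UW] = 3
Var(U) = 5.8 − (-2.2)² = 0.96;  Var(W) = 25 − (-1)² = 24
cov(U,W) = 3 − (-2.2)(-1) = 0.8
Var(U - W) = (1)²·0.96 + (-1)²·24 + 2·(1)·(-1)·0.8 = 23.36

23.3600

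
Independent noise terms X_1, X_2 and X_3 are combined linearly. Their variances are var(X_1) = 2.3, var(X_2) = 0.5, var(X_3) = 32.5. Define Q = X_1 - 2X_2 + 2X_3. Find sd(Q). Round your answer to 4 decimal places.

11.5888

By independence, var(Q) = (1)²var(X_1) + (-2)²var(X_2) + (2)²var(X_3)
= (1)²·2.3 + (-2)²·0.5 + (2)²·32.5 = 134.3
sd(Q) = √134.3 ≈ 11.5888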